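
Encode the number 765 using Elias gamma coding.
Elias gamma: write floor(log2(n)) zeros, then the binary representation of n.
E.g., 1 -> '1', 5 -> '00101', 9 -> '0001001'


num_bits = floor(log2(765)) + 1 = 10
leading_zeros = num_bits - 1 = 9
binary(765) = 1011111101

Elias gamma(765) = '000000000' + '1011111101' = 0000000001011111101 (19 bits)


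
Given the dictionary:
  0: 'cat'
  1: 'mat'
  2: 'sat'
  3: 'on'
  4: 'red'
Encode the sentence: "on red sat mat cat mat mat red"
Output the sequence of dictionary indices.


Look up each word in the dictionary:
  'on' -> 3
  'red' -> 4
  'sat' -> 2
  'mat' -> 1
  'cat' -> 0
  'mat' -> 1
  'mat' -> 1
  'red' -> 4

Encoded: [3, 4, 2, 1, 0, 1, 1, 4]


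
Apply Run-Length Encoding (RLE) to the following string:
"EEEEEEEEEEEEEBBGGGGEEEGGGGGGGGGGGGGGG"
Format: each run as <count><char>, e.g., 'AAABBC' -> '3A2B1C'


Scanning runs left to right:
  i=0: run of 'E' x 13 -> '13E'
  i=13: run of 'B' x 2 -> '2B'
  i=15: run of 'G' x 4 -> '4G'
  i=19: run of 'E' x 3 -> '3E'
  i=22: run of 'G' x 15 -> '15G'

RLE = 13E2B4G3E15G


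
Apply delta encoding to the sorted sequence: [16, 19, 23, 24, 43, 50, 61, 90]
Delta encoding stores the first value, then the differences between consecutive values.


First value: 16
Deltas:
  19 - 16 = 3
  23 - 19 = 4
  24 - 23 = 1
  43 - 24 = 19
  50 - 43 = 7
  61 - 50 = 11
  90 - 61 = 29


Delta encoded: [16, 3, 4, 1, 19, 7, 11, 29]


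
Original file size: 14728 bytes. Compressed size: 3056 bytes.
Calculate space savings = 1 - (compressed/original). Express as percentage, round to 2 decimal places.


ratio = compressed/original = 3056/14728 = 0.207496
savings = 1 - ratio = 1 - 0.207496 = 0.792504
as a percentage: 0.792504 * 100 = 79.25%

Space savings = 1 - 3056/14728 = 79.25%


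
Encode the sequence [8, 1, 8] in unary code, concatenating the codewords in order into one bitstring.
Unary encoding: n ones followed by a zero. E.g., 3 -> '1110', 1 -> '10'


Encode each number as n ones followed by a terminating 0:
  8 -> 111111110 (9 bits)
  1 -> 10 (2 bits)
  8 -> 111111110 (9 bits)
Total length = 9 + 2 + 9 = 20 bits.

Unary([8, 1, 8]) = 11111111010111111110 (20 bits)


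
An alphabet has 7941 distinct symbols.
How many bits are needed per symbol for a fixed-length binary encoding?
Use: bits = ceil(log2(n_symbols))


log2(7941) = 12.9551
Bracket: 2^12 = 4096 < 7941 <= 2^13 = 8192
So ceil(log2(7941)) = 13

bits = ceil(log2(7941)) = ceil(12.9551) = 13 bits


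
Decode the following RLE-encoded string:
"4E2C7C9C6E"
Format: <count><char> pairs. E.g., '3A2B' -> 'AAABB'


Expanding each <count><char> pair:
  4E -> 'EEEE'
  2C -> 'CC'
  7C -> 'CCCCCCC'
  9C -> 'CCCCCCCCC'
  6E -> 'EEEEEE'

Decoded = EEEECCCCCCCCCCCCCCCCCCEEEEEE


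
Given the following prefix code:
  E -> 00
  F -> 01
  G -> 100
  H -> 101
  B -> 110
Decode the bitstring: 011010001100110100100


Decoding step by step:
Bits 01 -> F
Bits 101 -> H
Bits 00 -> E
Bits 01 -> F
Bits 100 -> G
Bits 110 -> B
Bits 100 -> G
Bits 100 -> G


Decoded message: FHEFGBGG


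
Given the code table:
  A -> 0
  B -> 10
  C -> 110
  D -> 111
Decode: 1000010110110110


Decoding:
10 -> B
0 -> A
0 -> A
0 -> A
10 -> B
110 -> C
110 -> C
110 -> C


Result: BAAABCCC


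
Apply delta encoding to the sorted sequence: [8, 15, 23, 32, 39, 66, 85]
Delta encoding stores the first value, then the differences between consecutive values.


First value: 8
Deltas:
  15 - 8 = 7
  23 - 15 = 8
  32 - 23 = 9
  39 - 32 = 7
  66 - 39 = 27
  85 - 66 = 19


Delta encoded: [8, 7, 8, 9, 7, 27, 19]


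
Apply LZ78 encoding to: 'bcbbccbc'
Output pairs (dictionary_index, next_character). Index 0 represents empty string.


LZ78 encoding steps:
Dictionary: {0: ''}
Step 1: w='' (idx 0), next='b' -> output (0, 'b'), add 'b' as idx 1
Step 2: w='' (idx 0), next='c' -> output (0, 'c'), add 'c' as idx 2
Step 3: w='b' (idx 1), next='b' -> output (1, 'b'), add 'bb' as idx 3
Step 4: w='c' (idx 2), next='c' -> output (2, 'c'), add 'cc' as idx 4
Step 5: w='b' (idx 1), next='c' -> output (1, 'c'), add 'bc' as idx 5


Encoded: [(0, 'b'), (0, 'c'), (1, 'b'), (2, 'c'), (1, 'c')]


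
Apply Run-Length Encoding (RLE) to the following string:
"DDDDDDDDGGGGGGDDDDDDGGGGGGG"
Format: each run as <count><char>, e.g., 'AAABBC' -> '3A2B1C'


Scanning runs left to right:
  i=0: run of 'D' x 8 -> '8D'
  i=8: run of 'G' x 6 -> '6G'
  i=14: run of 'D' x 6 -> '6D'
  i=20: run of 'G' x 7 -> '7G'

RLE = 8D6G6D7G


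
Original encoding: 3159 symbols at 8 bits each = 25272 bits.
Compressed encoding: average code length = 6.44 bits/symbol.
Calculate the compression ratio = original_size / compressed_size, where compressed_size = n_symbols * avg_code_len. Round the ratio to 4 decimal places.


original_size = n_symbols * orig_bits = 3159 * 8 = 25272 bits
compressed_size = n_symbols * avg_code_len = 3159 * 6.44 = 20343.96 bits
ratio = original_size / compressed_size = 25272 / 20343.96 = 1.2422

Compression ratio = 1.2422


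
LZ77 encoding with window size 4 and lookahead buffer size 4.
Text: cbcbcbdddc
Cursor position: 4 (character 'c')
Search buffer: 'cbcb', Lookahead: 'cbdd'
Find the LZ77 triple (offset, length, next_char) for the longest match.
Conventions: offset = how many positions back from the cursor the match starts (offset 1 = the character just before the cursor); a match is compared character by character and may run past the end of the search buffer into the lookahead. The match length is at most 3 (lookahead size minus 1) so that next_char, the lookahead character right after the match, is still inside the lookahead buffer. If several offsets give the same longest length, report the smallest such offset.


Try each offset into the search buffer:
  offset=1 (pos 3, char 'b'): match length 0
  offset=2 (pos 2, char 'c'): match length 2
  offset=3 (pos 1, char 'b'): match length 0
  offset=4 (pos 0, char 'c'): match length 2
Longest match has length 2, found at offsets 2, 4; take the smallest, offset 2.
next_char = character at position 4 + 2 = 6 -> 'd'

Best match: offset=2, length=2 (matching 'cb' starting at position 2)
LZ77 triple: (2, 2, 'd')


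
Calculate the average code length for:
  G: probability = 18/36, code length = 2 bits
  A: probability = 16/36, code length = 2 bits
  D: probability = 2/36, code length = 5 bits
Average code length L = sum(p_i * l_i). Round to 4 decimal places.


Weighted contributions p_i * l_i:
  G: (18/36) * 2 = 36/36
  A: (16/36) * 2 = 32/36
  D: (2/36) * 5 = 10/36
Sum = (36 + 32 + 10)/36 = 78/36

L = 78/36 = 2.1667 bits/symbol


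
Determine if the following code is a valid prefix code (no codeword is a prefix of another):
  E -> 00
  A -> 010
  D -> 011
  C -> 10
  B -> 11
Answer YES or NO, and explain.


Checking each pair (does one codeword prefix another?):
  E='00' vs A='010': no prefix
  E='00' vs D='011': no prefix
  E='00' vs C='10': no prefix
  E='00' vs B='11': no prefix
  A='010' vs E='00': no prefix
  A='010' vs D='011': no prefix
  A='010' vs C='10': no prefix
  A='010' vs B='11': no prefix
  D='011' vs E='00': no prefix
  D='011' vs A='010': no prefix
  D='011' vs C='10': no prefix
  D='011' vs B='11': no prefix
  C='10' vs E='00': no prefix
  C='10' vs A='010': no prefix
  C='10' vs D='011': no prefix
  C='10' vs B='11': no prefix
  B='11' vs E='00': no prefix
  B='11' vs A='010': no prefix
  B='11' vs D='011': no prefix
  B='11' vs C='10': no prefix
No violation found over all pairs.

YES -- this is a valid prefix code. No codeword is a prefix of any other codeword.


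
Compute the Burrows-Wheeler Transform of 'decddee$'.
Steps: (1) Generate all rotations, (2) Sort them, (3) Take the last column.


Rotations (sorted):
  0: $decddee -> last char: e
  1: cddee$de -> last char: e
  2: ddee$dec -> last char: c
  3: decddee$ -> last char: $
  4: dee$decd -> last char: d
  5: e$decdde -> last char: e
  6: ecddee$d -> last char: d
  7: ee$decdd -> last char: d


BWT = eec$dedd


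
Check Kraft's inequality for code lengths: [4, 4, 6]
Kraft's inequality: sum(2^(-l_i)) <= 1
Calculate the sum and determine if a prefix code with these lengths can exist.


Sum = 2^(-4) + 2^(-4) + 2^(-6)
    = 0.0625 + 0.0625 + 0.015625
    = 9/64 = 0.140625
Since 0.140625 <= 1, Kraft's inequality IS satisfied.
A prefix code with these lengths CAN exist.

Kraft sum = 0.140625. Satisfied.


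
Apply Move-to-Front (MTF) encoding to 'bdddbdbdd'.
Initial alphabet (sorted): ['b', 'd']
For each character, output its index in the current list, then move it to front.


MTF encoding:
'b': index 0 in ['b', 'd'] -> ['b', 'd']
'd': index 1 in ['b', 'd'] -> ['d', 'b']
'd': index 0 in ['d', 'b'] -> ['d', 'b']
'd': index 0 in ['d', 'b'] -> ['d', 'b']
'b': index 1 in ['d', 'b'] -> ['b', 'd']
'd': index 1 in ['b', 'd'] -> ['d', 'b']
'b': index 1 in ['d', 'b'] -> ['b', 'd']
'd': index 1 in ['b', 'd'] -> ['d', 'b']
'd': index 0 in ['d', 'b'] -> ['d', 'b']


Output: [0, 1, 0, 0, 1, 1, 1, 1, 0]


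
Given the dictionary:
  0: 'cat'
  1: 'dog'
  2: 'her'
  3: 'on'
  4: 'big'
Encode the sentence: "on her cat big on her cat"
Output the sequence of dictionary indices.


Look up each word in the dictionary:
  'on' -> 3
  'her' -> 2
  'cat' -> 0
  'big' -> 4
  'on' -> 3
  'her' -> 2
  'cat' -> 0

Encoded: [3, 2, 0, 4, 3, 2, 0]


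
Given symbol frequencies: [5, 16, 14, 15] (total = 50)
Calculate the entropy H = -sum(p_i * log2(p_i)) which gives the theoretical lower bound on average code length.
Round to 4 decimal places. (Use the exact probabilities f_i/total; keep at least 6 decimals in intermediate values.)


Per-symbol terms -p_i * log2(p_i) with p_i = f_i/50:
  p = 5/50 = 0.100000: log2(p) = -3.321928, -p*log2(p) = 0.332193
  p = 16/50 = 0.320000: log2(p) = -1.643856, -p*log2(p) = 0.526034
  p = 14/50 = 0.280000: log2(p) = -1.836501, -p*log2(p) = 0.514220
  p = 15/50 = 0.300000: log2(p) = -1.736966, -p*log2(p) = 0.521090
H = 0.332193 + 0.526034 + 0.514220 + 0.521090 = 1.893537

H = 1.8935 bits/symbol


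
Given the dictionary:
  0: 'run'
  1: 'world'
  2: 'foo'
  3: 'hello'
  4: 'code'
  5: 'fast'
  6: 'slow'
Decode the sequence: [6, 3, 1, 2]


Look up each index in the dictionary:
  6 -> 'slow'
  3 -> 'hello'
  1 -> 'world'
  2 -> 'foo'

Decoded: "slow hello world foo"


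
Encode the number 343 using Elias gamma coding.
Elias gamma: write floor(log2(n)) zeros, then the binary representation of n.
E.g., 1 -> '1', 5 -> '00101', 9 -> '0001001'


num_bits = floor(log2(343)) + 1 = 9
leading_zeros = num_bits - 1 = 8
binary(343) = 101010111

Elias gamma(343) = '00000000' + '101010111' = 00000000101010111 (17 bits)


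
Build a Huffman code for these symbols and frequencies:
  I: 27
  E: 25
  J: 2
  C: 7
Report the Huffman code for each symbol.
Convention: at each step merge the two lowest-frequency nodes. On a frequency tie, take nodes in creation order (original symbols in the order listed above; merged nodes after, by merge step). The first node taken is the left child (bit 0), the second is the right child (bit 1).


Huffman tree construction:
Step 1: Merge J(2) + C(7) = 9
Step 2: Merge (J+C)(9) + E(25) = 34
Step 3: Merge I(27) + ((J+C)+E)(34) = 61
Read each symbol's code off the tree from the root (left child = 0, right child = 1).

Codes:
  I: 0 (length 1)
  E: 11 (length 2)
  J: 100 (length 3)
  C: 101 (length 3)
Average code length: 104/61 = 1.7049 bits/symbol


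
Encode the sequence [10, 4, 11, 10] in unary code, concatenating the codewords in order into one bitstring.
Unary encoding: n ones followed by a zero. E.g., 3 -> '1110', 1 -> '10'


Encode each number as n ones followed by a terminating 0:
  10 -> 11111111110 (11 bits)
  4 -> 11110 (5 bits)
  11 -> 111111111110 (12 bits)
  10 -> 11111111110 (11 bits)
Total length = 11 + 5 + 12 + 11 = 39 bits.

Unary([10, 4, 11, 10]) = 111111111101111011111111111011111111110 (39 bits)


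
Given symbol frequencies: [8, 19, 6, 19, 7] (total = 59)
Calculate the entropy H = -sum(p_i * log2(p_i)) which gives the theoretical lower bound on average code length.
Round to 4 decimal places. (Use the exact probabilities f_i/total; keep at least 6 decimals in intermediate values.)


Per-symbol terms -p_i * log2(p_i) with p_i = f_i/59:
  p = 8/59 = 0.135593: log2(p) = -2.882643, -p*log2(p) = 0.390867
  p = 19/59 = 0.322034: log2(p) = -1.634716, -p*log2(p) = 0.526434
  p = 6/59 = 0.101695: log2(p) = -3.297681, -p*log2(p) = 0.335357
  p = 19/59 = 0.322034: log2(p) = -1.634716, -p*log2(p) = 0.526434
  p = 7/59 = 0.118644: log2(p) = -3.075288, -p*log2(p) = 0.364865
H = 0.390867 + 0.526434 + 0.335357 + 0.526434 + 0.364865 = 2.143957

H = 2.144 bits/symbol


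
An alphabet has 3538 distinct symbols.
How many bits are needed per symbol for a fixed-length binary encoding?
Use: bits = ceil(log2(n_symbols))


log2(3538) = 11.7887
Bracket: 2^11 = 2048 < 3538 <= 2^12 = 4096
So ceil(log2(3538)) = 12

bits = ceil(log2(3538)) = ceil(11.7887) = 12 bits


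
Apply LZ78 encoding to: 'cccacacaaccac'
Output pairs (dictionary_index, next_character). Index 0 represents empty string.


LZ78 encoding steps:
Dictionary: {0: ''}
Step 1: w='' (idx 0), next='c' -> output (0, 'c'), add 'c' as idx 1
Step 2: w='c' (idx 1), next='c' -> output (1, 'c'), add 'cc' as idx 2
Step 3: w='' (idx 0), next='a' -> output (0, 'a'), add 'a' as idx 3
Step 4: w='c' (idx 1), next='a' -> output (1, 'a'), add 'ca' as idx 4
Step 5: w='ca' (idx 4), next='a' -> output (4, 'a'), add 'caa' as idx 5
Step 6: w='cc' (idx 2), next='a' -> output (2, 'a'), add 'cca' as idx 6
Step 7: w='c' (idx 1), end of input -> output (1, '')


Encoded: [(0, 'c'), (1, 'c'), (0, 'a'), (1, 'a'), (4, 'a'), (2, 'a'), (1, '')]


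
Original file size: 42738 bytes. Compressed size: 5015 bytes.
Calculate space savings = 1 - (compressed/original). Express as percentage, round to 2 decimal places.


ratio = compressed/original = 5015/42738 = 0.117343
savings = 1 - ratio = 1 - 0.117343 = 0.882657
as a percentage: 0.882657 * 100 = 88.27%

Space savings = 1 - 5015/42738 = 88.27%


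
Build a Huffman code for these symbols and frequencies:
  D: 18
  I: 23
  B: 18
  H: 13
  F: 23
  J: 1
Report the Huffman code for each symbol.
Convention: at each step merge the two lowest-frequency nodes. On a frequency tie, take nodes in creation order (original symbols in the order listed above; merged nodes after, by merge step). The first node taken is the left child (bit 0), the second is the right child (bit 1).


Huffman tree construction:
Step 1: Merge J(1) + H(13) = 14
Step 2: Merge (J+H)(14) + D(18) = 32
Step 3: Merge B(18) + I(23) = 41
Step 4: Merge F(23) + ((J+H)+D)(32) = 55
Step 5: Merge (B+I)(41) + (F+((J+H)+D))(55) = 96
Read each symbol's code off the tree from the root (left child = 0, right child = 1).

Codes:
  D: 111 (length 3)
  I: 01 (length 2)
  B: 00 (length 2)
  H: 1101 (length 4)
  F: 10 (length 2)
  J: 1100 (length 4)
Average code length: 238/96 = 2.4792 bits/symbol


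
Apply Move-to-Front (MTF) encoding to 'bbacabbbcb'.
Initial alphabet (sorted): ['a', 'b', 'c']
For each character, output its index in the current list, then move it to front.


MTF encoding:
'b': index 1 in ['a', 'b', 'c'] -> ['b', 'a', 'c']
'b': index 0 in ['b', 'a', 'c'] -> ['b', 'a', 'c']
'a': index 1 in ['b', 'a', 'c'] -> ['a', 'b', 'c']
'c': index 2 in ['a', 'b', 'c'] -> ['c', 'a', 'b']
'a': index 1 in ['c', 'a', 'b'] -> ['a', 'c', 'b']
'b': index 2 in ['a', 'c', 'b'] -> ['b', 'a', 'c']
'b': index 0 in ['b', 'a', 'c'] -> ['b', 'a', 'c']
'b': index 0 in ['b', 'a', 'c'] -> ['b', 'a', 'c']
'c': index 2 in ['b', 'a', 'c'] -> ['c', 'b', 'a']
'b': index 1 in ['c', 'b', 'a'] -> ['b', 'c', 'a']


Output: [1, 0, 1, 2, 1, 2, 0, 0, 2, 1]


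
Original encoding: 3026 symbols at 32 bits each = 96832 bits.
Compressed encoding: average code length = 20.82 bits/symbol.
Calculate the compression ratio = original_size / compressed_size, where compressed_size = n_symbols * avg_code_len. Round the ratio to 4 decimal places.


original_size = n_symbols * orig_bits = 3026 * 32 = 96832 bits
compressed_size = n_symbols * avg_code_len = 3026 * 20.82 = 63001.32 bits
ratio = original_size / compressed_size = 96832 / 63001.32 = 1.537

Compression ratio = 1.537


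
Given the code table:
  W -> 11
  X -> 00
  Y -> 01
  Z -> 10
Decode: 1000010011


Decoding:
10 -> Z
00 -> X
01 -> Y
00 -> X
11 -> W


Result: ZXYXW


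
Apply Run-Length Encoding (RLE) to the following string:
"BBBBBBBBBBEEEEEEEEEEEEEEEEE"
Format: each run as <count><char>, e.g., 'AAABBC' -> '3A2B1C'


Scanning runs left to right:
  i=0: run of 'B' x 10 -> '10B'
  i=10: run of 'E' x 17 -> '17E'

RLE = 10B17E


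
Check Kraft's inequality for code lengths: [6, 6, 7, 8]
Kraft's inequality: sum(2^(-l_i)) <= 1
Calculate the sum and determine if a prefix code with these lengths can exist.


Sum = 2^(-6) + 2^(-6) + 2^(-7) + 2^(-8)
    = 0.015625 + 0.015625 + 0.0078125 + 0.00390625
    = 11/256 = 0.04296875
Since 0.04296875 <= 1, Kraft's inequality IS satisfied.
A prefix code with these lengths CAN exist.

Kraft sum = 0.04296875. Satisfied.


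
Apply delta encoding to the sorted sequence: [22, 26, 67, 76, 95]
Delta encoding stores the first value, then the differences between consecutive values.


First value: 22
Deltas:
  26 - 22 = 4
  67 - 26 = 41
  76 - 67 = 9
  95 - 76 = 19


Delta encoded: [22, 4, 41, 9, 19]


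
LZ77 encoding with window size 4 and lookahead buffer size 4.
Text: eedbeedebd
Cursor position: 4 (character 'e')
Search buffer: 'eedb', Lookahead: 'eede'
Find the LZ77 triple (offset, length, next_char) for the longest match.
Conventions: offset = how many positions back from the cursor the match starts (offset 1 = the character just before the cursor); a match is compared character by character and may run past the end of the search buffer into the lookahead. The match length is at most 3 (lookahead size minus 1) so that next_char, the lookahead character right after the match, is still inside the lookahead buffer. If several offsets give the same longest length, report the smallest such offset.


Try each offset into the search buffer:
  offset=1 (pos 3, char 'b'): match length 0
  offset=2 (pos 2, char 'd'): match length 0
  offset=3 (pos 1, char 'e'): match length 1
  offset=4 (pos 0, char 'e'): match length 3
Longest match has length 3 at offset 4.
next_char = character at position 4 + 3 = 7 -> 'e'

Best match: offset=4, length=3 (matching 'eed' starting at position 0)
LZ77 triple: (4, 3, 'e')


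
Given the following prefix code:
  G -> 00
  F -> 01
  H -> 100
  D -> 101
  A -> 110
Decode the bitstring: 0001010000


Decoding step by step:
Bits 00 -> G
Bits 01 -> F
Bits 01 -> F
Bits 00 -> G
Bits 00 -> G


Decoded message: GFFGG


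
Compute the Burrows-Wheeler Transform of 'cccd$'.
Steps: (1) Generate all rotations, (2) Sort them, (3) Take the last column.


Rotations (sorted):
  0: $cccd -> last char: d
  1: cccd$ -> last char: $
  2: ccd$c -> last char: c
  3: cd$cc -> last char: c
  4: d$ccc -> last char: c


BWT = d$ccc


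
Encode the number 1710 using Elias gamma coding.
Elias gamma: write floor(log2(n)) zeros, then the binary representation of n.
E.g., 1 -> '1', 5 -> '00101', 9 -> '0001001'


num_bits = floor(log2(1710)) + 1 = 11
leading_zeros = num_bits - 1 = 10
binary(1710) = 11010101110

Elias gamma(1710) = '0000000000' + '11010101110' = 000000000011010101110 (21 bits)


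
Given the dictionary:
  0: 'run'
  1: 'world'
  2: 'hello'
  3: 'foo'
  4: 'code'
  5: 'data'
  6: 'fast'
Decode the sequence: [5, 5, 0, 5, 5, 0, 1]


Look up each index in the dictionary:
  5 -> 'data'
  5 -> 'data'
  0 -> 'run'
  5 -> 'data'
  5 -> 'data'
  0 -> 'run'
  1 -> 'world'

Decoded: "data data run data data run world"


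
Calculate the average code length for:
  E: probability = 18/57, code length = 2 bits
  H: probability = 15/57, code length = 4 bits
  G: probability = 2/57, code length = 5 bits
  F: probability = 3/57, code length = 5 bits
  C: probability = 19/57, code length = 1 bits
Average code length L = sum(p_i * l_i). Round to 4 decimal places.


Weighted contributions p_i * l_i:
  E: (18/57) * 2 = 36/57
  H: (15/57) * 4 = 60/57
  G: (2/57) * 5 = 10/57
  F: (3/57) * 5 = 15/57
  C: (19/57) * 1 = 19/57
Sum = (36 + 60 + 10 + 15 + 19)/57 = 140/57

L = 140/57 = 2.4561 bits/symbol


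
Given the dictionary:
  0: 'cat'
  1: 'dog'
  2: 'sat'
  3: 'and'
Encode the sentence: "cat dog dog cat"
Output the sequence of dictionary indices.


Look up each word in the dictionary:
  'cat' -> 0
  'dog' -> 1
  'dog' -> 1
  'cat' -> 0

Encoded: [0, 1, 1, 0]


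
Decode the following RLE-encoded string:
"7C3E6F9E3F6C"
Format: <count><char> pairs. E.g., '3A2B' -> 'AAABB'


Expanding each <count><char> pair:
  7C -> 'CCCCCCC'
  3E -> 'EEE'
  6F -> 'FFFFFF'
  9E -> 'EEEEEEEEE'
  3F -> 'FFF'
  6C -> 'CCCCCC'

Decoded = CCCCCCCEEEFFFFFFEEEEEEEEEFFFCCCCCC


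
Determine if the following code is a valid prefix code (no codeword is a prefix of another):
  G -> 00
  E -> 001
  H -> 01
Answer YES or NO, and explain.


Checking each pair (does one codeword prefix another?):
  G='00' vs E='001': prefix -- VIOLATION

NO -- this is NOT a valid prefix code. G (00) is a prefix of E (001).


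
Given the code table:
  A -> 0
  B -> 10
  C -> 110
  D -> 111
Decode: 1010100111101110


Decoding:
10 -> B
10 -> B
10 -> B
0 -> A
111 -> D
10 -> B
111 -> D
0 -> A


Result: BBBADBDA


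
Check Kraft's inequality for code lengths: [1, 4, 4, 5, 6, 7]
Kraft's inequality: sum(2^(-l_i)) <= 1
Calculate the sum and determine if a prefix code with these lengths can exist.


Sum = 2^(-1) + 2^(-4) + 2^(-4) + 2^(-5) + 2^(-6) + 2^(-7)
    = 0.5 + 0.0625 + 0.0625 + 0.03125 + 0.015625 + 0.0078125
    = 87/128 = 0.6796875
Since 0.6796875 <= 1, Kraft's inequality IS satisfied.
A prefix code with these lengths CAN exist.

Kraft sum = 0.6796875. Satisfied.


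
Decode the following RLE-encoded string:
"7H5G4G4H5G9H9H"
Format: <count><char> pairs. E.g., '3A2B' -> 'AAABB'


Expanding each <count><char> pair:
  7H -> 'HHHHHHH'
  5G -> 'GGGGG'
  4G -> 'GGGG'
  4H -> 'HHHH'
  5G -> 'GGGGG'
  9H -> 'HHHHHHHHH'
  9H -> 'HHHHHHHHH'

Decoded = HHHHHHHGGGGGGGGGHHHHGGGGGHHHHHHHHHHHHHHHHHH


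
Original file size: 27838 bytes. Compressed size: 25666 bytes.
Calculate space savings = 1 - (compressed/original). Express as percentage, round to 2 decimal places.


ratio = compressed/original = 25666/27838 = 0.921977
savings = 1 - ratio = 1 - 0.921977 = 0.078023
as a percentage: 0.078023 * 100 = 7.8%

Space savings = 1 - 25666/27838 = 7.8%


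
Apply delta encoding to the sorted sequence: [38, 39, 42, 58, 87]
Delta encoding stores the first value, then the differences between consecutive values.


First value: 38
Deltas:
  39 - 38 = 1
  42 - 39 = 3
  58 - 42 = 16
  87 - 58 = 29


Delta encoded: [38, 1, 3, 16, 29]


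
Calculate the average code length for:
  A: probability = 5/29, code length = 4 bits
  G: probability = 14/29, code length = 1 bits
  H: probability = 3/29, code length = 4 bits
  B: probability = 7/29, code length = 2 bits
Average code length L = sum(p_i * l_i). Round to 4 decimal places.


Weighted contributions p_i * l_i:
  A: (5/29) * 4 = 20/29
  G: (14/29) * 1 = 14/29
  H: (3/29) * 4 = 12/29
  B: (7/29) * 2 = 14/29
Sum = (20 + 14 + 12 + 14)/29 = 60/29

L = 60/29 = 2.0690 bits/symbol


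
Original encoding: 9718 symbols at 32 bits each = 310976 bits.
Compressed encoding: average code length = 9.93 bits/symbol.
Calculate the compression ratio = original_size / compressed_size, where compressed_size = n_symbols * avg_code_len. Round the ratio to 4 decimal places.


original_size = n_symbols * orig_bits = 9718 * 32 = 310976 bits
compressed_size = n_symbols * avg_code_len = 9718 * 9.93 = 96499.74 bits
ratio = original_size / compressed_size = 310976 / 96499.74 = 3.2226

Compression ratio = 3.2226


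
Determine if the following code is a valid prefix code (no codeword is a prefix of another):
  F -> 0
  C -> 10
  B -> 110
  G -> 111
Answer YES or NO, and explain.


Checking each pair (does one codeword prefix another?):
  F='0' vs C='10': no prefix
  F='0' vs B='110': no prefix
  F='0' vs G='111': no prefix
  C='10' vs F='0': no prefix
  C='10' vs B='110': no prefix
  C='10' vs G='111': no prefix
  B='110' vs F='0': no prefix
  B='110' vs C='10': no prefix
  B='110' vs G='111': no prefix
  G='111' vs F='0': no prefix
  G='111' vs C='10': no prefix
  G='111' vs B='110': no prefix
No violation found over all pairs.

YES -- this is a valid prefix code. No codeword is a prefix of any other codeword.


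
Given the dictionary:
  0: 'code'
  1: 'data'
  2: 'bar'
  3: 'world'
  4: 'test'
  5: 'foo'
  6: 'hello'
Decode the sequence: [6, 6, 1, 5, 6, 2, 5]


Look up each index in the dictionary:
  6 -> 'hello'
  6 -> 'hello'
  1 -> 'data'
  5 -> 'foo'
  6 -> 'hello'
  2 -> 'bar'
  5 -> 'foo'

Decoded: "hello hello data foo hello bar foo"


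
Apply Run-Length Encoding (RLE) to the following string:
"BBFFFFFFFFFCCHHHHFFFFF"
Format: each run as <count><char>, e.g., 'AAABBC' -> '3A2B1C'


Scanning runs left to right:
  i=0: run of 'B' x 2 -> '2B'
  i=2: run of 'F' x 9 -> '9F'
  i=11: run of 'C' x 2 -> '2C'
  i=13: run of 'H' x 4 -> '4H'
  i=17: run of 'F' x 5 -> '5F'

RLE = 2B9F2C4H5F


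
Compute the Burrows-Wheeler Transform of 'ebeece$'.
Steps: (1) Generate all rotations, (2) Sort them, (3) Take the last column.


Rotations (sorted):
  0: $ebeece -> last char: e
  1: beece$e -> last char: e
  2: ce$ebee -> last char: e
  3: e$ebeec -> last char: c
  4: ebeece$ -> last char: $
  5: ece$ebe -> last char: e
  6: eece$eb -> last char: b


BWT = eeec$eb


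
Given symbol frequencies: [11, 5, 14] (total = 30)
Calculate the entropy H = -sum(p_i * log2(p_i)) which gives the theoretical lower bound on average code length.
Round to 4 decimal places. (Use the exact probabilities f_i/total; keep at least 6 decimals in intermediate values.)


Per-symbol terms -p_i * log2(p_i) with p_i = f_i/30:
  p = 11/30 = 0.366667: log2(p) = -1.447459, -p*log2(p) = 0.530735
  p = 5/30 = 0.166667: log2(p) = -2.584963, -p*log2(p) = 0.430827
  p = 14/30 = 0.466667: log2(p) = -1.099536, -p*log2(p) = 0.513117
H = 0.530735 + 0.430827 + 0.513117 = 1.474679

H = 1.4747 bits/symbol


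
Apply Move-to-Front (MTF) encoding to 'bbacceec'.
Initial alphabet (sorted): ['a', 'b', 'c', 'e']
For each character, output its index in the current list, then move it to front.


MTF encoding:
'b': index 1 in ['a', 'b', 'c', 'e'] -> ['b', 'a', 'c', 'e']
'b': index 0 in ['b', 'a', 'c', 'e'] -> ['b', 'a', 'c', 'e']
'a': index 1 in ['b', 'a', 'c', 'e'] -> ['a', 'b', 'c', 'e']
'c': index 2 in ['a', 'b', 'c', 'e'] -> ['c', 'a', 'b', 'e']
'c': index 0 in ['c', 'a', 'b', 'e'] -> ['c', 'a', 'b', 'e']
'e': index 3 in ['c', 'a', 'b', 'e'] -> ['e', 'c', 'a', 'b']
'e': index 0 in ['e', 'c', 'a', 'b'] -> ['e', 'c', 'a', 'b']
'c': index 1 in ['e', 'c', 'a', 'b'] -> ['c', 'e', 'a', 'b']


Output: [1, 0, 1, 2, 0, 3, 0, 1]


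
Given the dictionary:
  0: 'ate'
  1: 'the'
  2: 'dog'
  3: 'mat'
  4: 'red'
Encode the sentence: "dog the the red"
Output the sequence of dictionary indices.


Look up each word in the dictionary:
  'dog' -> 2
  'the' -> 1
  'the' -> 1
  'red' -> 4

Encoded: [2, 1, 1, 4]


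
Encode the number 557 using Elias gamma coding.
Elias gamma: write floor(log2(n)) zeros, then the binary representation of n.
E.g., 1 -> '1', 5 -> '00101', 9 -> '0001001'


num_bits = floor(log2(557)) + 1 = 10
leading_zeros = num_bits - 1 = 9
binary(557) = 1000101101

Elias gamma(557) = '000000000' + '1000101101' = 0000000001000101101 (19 bits)


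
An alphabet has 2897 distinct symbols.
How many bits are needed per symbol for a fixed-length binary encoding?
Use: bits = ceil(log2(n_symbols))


log2(2897) = 11.5003
Bracket: 2^11 = 2048 < 2897 <= 2^12 = 4096
So ceil(log2(2897)) = 12

bits = ceil(log2(2897)) = ceil(11.5003) = 12 bits


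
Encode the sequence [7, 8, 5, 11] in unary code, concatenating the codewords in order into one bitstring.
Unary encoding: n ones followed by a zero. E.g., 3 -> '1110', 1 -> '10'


Encode each number as n ones followed by a terminating 0:
  7 -> 11111110 (8 bits)
  8 -> 111111110 (9 bits)
  5 -> 111110 (6 bits)
  11 -> 111111111110 (12 bits)
Total length = 8 + 9 + 6 + 12 = 35 bits.

Unary([7, 8, 5, 11]) = 11111110111111110111110111111111110 (35 bits)


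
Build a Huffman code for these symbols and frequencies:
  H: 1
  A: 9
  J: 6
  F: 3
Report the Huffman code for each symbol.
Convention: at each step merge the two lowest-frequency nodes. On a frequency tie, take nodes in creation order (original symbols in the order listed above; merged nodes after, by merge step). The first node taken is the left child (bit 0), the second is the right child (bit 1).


Huffman tree construction:
Step 1: Merge H(1) + F(3) = 4
Step 2: Merge (H+F)(4) + J(6) = 10
Step 3: Merge A(9) + ((H+F)+J)(10) = 19
Read each symbol's code off the tree from the root (left child = 0, right child = 1).

Codes:
  H: 100 (length 3)
  A: 0 (length 1)
  J: 11 (length 2)
  F: 101 (length 3)
Average code length: 33/19 = 1.7368 bits/symbol


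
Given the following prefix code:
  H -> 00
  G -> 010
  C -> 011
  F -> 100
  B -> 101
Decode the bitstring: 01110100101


Decoding step by step:
Bits 011 -> C
Bits 101 -> B
Bits 00 -> H
Bits 101 -> B


Decoded message: CBHB


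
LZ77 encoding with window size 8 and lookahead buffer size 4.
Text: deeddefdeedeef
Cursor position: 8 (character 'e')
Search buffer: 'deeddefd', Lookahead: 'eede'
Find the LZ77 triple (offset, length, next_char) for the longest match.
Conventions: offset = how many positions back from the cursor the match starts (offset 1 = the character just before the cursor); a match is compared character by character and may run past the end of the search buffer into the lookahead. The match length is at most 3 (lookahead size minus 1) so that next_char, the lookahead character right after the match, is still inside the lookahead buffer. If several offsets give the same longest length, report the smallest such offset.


Try each offset into the search buffer:
  offset=1 (pos 7, char 'd'): match length 0
  offset=2 (pos 6, char 'f'): match length 0
  offset=3 (pos 5, char 'e'): match length 1
  offset=4 (pos 4, char 'd'): match length 0
  offset=5 (pos 3, char 'd'): match length 0
  offset=6 (pos 2, char 'e'): match length 1
  offset=7 (pos 1, char 'e'): match length 3
  offset=8 (pos 0, char 'd'): match length 0
Longest match has length 3 at offset 7.
next_char = character at position 8 + 3 = 11 -> 'e'

Best match: offset=7, length=3 (matching 'eed' starting at position 1)
LZ77 triple: (7, 3, 'e')


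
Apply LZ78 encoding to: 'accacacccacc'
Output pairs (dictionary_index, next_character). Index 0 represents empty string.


LZ78 encoding steps:
Dictionary: {0: ''}
Step 1: w='' (idx 0), next='a' -> output (0, 'a'), add 'a' as idx 1
Step 2: w='' (idx 0), next='c' -> output (0, 'c'), add 'c' as idx 2
Step 3: w='c' (idx 2), next='a' -> output (2, 'a'), add 'ca' as idx 3
Step 4: w='ca' (idx 3), next='c' -> output (3, 'c'), add 'cac' as idx 4
Step 5: w='c' (idx 2), next='c' -> output (2, 'c'), add 'cc' as idx 5
Step 6: w='a' (idx 1), next='c' -> output (1, 'c'), add 'ac' as idx 6
Step 7: w='c' (idx 2), end of input -> output (2, '')


Encoded: [(0, 'a'), (0, 'c'), (2, 'a'), (3, 'c'), (2, 'c'), (1, 'c'), (2, '')]


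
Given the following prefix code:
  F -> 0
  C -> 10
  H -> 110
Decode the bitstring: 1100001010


Decoding step by step:
Bits 110 -> H
Bits 0 -> F
Bits 0 -> F
Bits 0 -> F
Bits 10 -> C
Bits 10 -> C


Decoded message: HFFFCC


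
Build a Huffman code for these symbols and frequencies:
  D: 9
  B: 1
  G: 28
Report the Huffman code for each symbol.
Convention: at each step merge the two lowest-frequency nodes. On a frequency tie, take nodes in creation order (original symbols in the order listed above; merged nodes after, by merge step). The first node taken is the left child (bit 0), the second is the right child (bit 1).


Huffman tree construction:
Step 1: Merge B(1) + D(9) = 10
Step 2: Merge (B+D)(10) + G(28) = 38
Read each symbol's code off the tree from the root (left child = 0, right child = 1).

Codes:
  D: 01 (length 2)
  B: 00 (length 2)
  G: 1 (length 1)
Average code length: 48/38 = 1.2632 bits/symbol


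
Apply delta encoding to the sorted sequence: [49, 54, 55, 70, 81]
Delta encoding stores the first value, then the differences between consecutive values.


First value: 49
Deltas:
  54 - 49 = 5
  55 - 54 = 1
  70 - 55 = 15
  81 - 70 = 11


Delta encoded: [49, 5, 1, 15, 11]


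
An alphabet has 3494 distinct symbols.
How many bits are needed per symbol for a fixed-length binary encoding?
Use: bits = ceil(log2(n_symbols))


log2(3494) = 11.7707
Bracket: 2^11 = 2048 < 3494 <= 2^12 = 4096
So ceil(log2(3494)) = 12

bits = ceil(log2(3494)) = ceil(11.7707) = 12 bits


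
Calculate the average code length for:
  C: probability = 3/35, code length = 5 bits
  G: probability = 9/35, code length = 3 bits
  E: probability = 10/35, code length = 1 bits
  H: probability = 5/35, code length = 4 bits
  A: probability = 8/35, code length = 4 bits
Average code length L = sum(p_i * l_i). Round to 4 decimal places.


Weighted contributions p_i * l_i:
  C: (3/35) * 5 = 15/35
  G: (9/35) * 3 = 27/35
  E: (10/35) * 1 = 10/35
  H: (5/35) * 4 = 20/35
  A: (8/35) * 4 = 32/35
Sum = (15 + 27 + 10 + 20 + 32)/35 = 104/35

L = 104/35 = 2.9714 bits/symbol


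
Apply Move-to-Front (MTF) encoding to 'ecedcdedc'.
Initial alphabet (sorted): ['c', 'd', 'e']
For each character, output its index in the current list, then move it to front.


MTF encoding:
'e': index 2 in ['c', 'd', 'e'] -> ['e', 'c', 'd']
'c': index 1 in ['e', 'c', 'd'] -> ['c', 'e', 'd']
'e': index 1 in ['c', 'e', 'd'] -> ['e', 'c', 'd']
'd': index 2 in ['e', 'c', 'd'] -> ['d', 'e', 'c']
'c': index 2 in ['d', 'e', 'c'] -> ['c', 'd', 'e']
'd': index 1 in ['c', 'd', 'e'] -> ['d', 'c', 'e']
'e': index 2 in ['d', 'c', 'e'] -> ['e', 'd', 'c']
'd': index 1 in ['e', 'd', 'c'] -> ['d', 'e', 'c']
'c': index 2 in ['d', 'e', 'c'] -> ['c', 'd', 'e']


Output: [2, 1, 1, 2, 2, 1, 2, 1, 2]


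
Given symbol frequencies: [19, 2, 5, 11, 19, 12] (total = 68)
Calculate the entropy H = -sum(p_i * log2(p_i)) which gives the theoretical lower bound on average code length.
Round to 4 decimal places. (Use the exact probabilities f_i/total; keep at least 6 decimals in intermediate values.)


Per-symbol terms -p_i * log2(p_i) with p_i = f_i/68:
  p = 19/68 = 0.279412: log2(p) = -1.839535, -p*log2(p) = 0.513988
  p = 2/68 = 0.029412: log2(p) = -5.087463, -p*log2(p) = 0.149631
  p = 5/68 = 0.073529: log2(p) = -3.765535, -p*log2(p) = 0.276878
  p = 11/68 = 0.161765: log2(p) = -2.628031, -p*log2(p) = 0.425123
  p = 19/68 = 0.279412: log2(p) = -1.839535, -p*log2(p) = 0.513988
  p = 12/68 = 0.176471: log2(p) = -2.502500, -p*log2(p) = 0.441618
H = 0.513988 + 0.149631 + 0.276878 + 0.425123 + 0.513988 + 0.441618 = 2.321226

H = 2.3212 bits/symbol


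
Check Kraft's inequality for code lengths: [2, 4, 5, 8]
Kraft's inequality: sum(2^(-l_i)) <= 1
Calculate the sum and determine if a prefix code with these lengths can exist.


Sum = 2^(-2) + 2^(-4) + 2^(-5) + 2^(-8)
    = 0.25 + 0.0625 + 0.03125 + 0.00390625
    = 89/256 = 0.34765625
Since 0.34765625 <= 1, Kraft's inequality IS satisfied.
A prefix code with these lengths CAN exist.

Kraft sum = 0.34765625. Satisfied.


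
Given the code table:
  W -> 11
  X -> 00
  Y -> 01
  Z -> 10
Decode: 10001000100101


Decoding:
10 -> Z
00 -> X
10 -> Z
00 -> X
10 -> Z
01 -> Y
01 -> Y


Result: ZXZXZYY


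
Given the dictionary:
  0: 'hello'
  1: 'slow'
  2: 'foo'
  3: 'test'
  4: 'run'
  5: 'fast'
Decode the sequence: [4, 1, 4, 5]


Look up each index in the dictionary:
  4 -> 'run'
  1 -> 'slow'
  4 -> 'run'
  5 -> 'fast'

Decoded: "run slow run fast"


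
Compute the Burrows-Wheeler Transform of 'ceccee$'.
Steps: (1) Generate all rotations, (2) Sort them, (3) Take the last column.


Rotations (sorted):
  0: $ceccee -> last char: e
  1: ccee$ce -> last char: e
  2: ceccee$ -> last char: $
  3: cee$cec -> last char: c
  4: e$cecce -> last char: e
  5: eccee$c -> last char: c
  6: ee$cecc -> last char: c


BWT = ee$cecc


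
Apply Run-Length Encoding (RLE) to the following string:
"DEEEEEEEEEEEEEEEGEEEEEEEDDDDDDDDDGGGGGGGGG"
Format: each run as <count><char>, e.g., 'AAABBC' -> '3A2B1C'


Scanning runs left to right:
  i=0: run of 'D' x 1 -> '1D'
  i=1: run of 'E' x 15 -> '15E'
  i=16: run of 'G' x 1 -> '1G'
  i=17: run of 'E' x 7 -> '7E'
  i=24: run of 'D' x 9 -> '9D'
  i=33: run of 'G' x 9 -> '9G'

RLE = 1D15E1G7E9D9G


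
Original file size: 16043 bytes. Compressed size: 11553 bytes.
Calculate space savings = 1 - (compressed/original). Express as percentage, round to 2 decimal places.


ratio = compressed/original = 11553/16043 = 0.720127
savings = 1 - ratio = 1 - 0.720127 = 0.279873
as a percentage: 0.279873 * 100 = 27.99%

Space savings = 1 - 11553/16043 = 27.99%


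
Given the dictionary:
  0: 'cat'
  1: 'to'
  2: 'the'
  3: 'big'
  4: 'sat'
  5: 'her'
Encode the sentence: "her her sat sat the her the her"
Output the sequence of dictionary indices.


Look up each word in the dictionary:
  'her' -> 5
  'her' -> 5
  'sat' -> 4
  'sat' -> 4
  'the' -> 2
  'her' -> 5
  'the' -> 2
  'her' -> 5

Encoded: [5, 5, 4, 4, 2, 5, 2, 5]


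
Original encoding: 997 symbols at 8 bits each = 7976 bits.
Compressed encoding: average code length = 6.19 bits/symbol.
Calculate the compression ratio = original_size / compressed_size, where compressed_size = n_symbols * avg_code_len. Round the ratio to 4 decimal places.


original_size = n_symbols * orig_bits = 997 * 8 = 7976 bits
compressed_size = n_symbols * avg_code_len = 997 * 6.19 = 6171.43 bits
ratio = original_size / compressed_size = 7976 / 6171.43 = 1.2924

Compression ratio = 1.2924


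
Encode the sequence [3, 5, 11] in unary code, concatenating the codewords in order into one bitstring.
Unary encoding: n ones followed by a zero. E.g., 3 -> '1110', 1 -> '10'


Encode each number as n ones followed by a terminating 0:
  3 -> 1110 (4 bits)
  5 -> 111110 (6 bits)
  11 -> 111111111110 (12 bits)
Total length = 4 + 6 + 12 = 22 bits.

Unary([3, 5, 11]) = 1110111110111111111110 (22 bits)


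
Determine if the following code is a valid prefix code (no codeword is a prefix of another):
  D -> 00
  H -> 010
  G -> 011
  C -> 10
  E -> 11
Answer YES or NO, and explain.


Checking each pair (does one codeword prefix another?):
  D='00' vs H='010': no prefix
  D='00' vs G='011': no prefix
  D='00' vs C='10': no prefix
  D='00' vs E='11': no prefix
  H='010' vs D='00': no prefix
  H='010' vs G='011': no prefix
  H='010' vs C='10': no prefix
  H='010' vs E='11': no prefix
  G='011' vs D='00': no prefix
  G='011' vs H='010': no prefix
  G='011' vs C='10': no prefix
  G='011' vs E='11': no prefix
  C='10' vs D='00': no prefix
  C='10' vs H='010': no prefix
  C='10' vs G='011': no prefix
  C='10' vs E='11': no prefix
  E='11' vs D='00': no prefix
  E='11' vs H='010': no prefix
  E='11' vs G='011': no prefix
  E='11' vs C='10': no prefix
No violation found over all pairs.

YES -- this is a valid prefix code. No codeword is a prefix of any other codeword.


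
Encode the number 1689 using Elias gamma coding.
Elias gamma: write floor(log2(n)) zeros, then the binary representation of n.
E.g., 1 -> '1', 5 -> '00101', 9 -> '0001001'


num_bits = floor(log2(1689)) + 1 = 11
leading_zeros = num_bits - 1 = 10
binary(1689) = 11010011001

Elias gamma(1689) = '0000000000' + '11010011001' = 000000000011010011001 (21 bits)


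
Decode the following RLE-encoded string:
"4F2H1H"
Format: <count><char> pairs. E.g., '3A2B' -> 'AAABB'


Expanding each <count><char> pair:
  4F -> 'FFFF'
  2H -> 'HH'
  1H -> 'H'

Decoded = FFFFHHH


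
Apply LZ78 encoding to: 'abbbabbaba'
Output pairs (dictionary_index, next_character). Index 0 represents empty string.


LZ78 encoding steps:
Dictionary: {0: ''}
Step 1: w='' (idx 0), next='a' -> output (0, 'a'), add 'a' as idx 1
Step 2: w='' (idx 0), next='b' -> output (0, 'b'), add 'b' as idx 2
Step 3: w='b' (idx 2), next='b' -> output (2, 'b'), add 'bb' as idx 3
Step 4: w='a' (idx 1), next='b' -> output (1, 'b'), add 'ab' as idx 4
Step 5: w='b' (idx 2), next='a' -> output (2, 'a'), add 'ba' as idx 5
Step 6: w='ba' (idx 5), end of input -> output (5, '')


Encoded: [(0, 'a'), (0, 'b'), (2, 'b'), (1, 'b'), (2, 'a'), (5, '')]
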